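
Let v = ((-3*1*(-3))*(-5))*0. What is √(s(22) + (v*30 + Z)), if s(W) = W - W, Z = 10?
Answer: √10 ≈ 3.1623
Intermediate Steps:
s(W) = 0
v = 0 (v = (-3*(-3)*(-5))*0 = (9*(-5))*0 = -45*0 = 0)
√(s(22) + (v*30 + Z)) = √(0 + (0*30 + 10)) = √(0 + (0 + 10)) = √(0 + 10) = √10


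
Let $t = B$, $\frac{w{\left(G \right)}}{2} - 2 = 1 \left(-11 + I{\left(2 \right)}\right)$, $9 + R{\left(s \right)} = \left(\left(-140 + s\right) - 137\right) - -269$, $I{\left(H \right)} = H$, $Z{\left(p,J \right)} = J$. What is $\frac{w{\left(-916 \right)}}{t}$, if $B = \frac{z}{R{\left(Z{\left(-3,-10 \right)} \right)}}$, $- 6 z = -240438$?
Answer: $\frac{378}{40073} \approx 0.0094328$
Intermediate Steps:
$z = 40073$ ($z = \left(- \frac{1}{6}\right) \left(-240438\right) = 40073$)
$R{\left(s \right)} = -17 + s$ ($R{\left(s \right)} = -9 + \left(\left(\left(-140 + s\right) - 137\right) - -269\right) = -9 + \left(\left(-277 + s\right) + 269\right) = -9 + \left(-8 + s\right) = -17 + s$)
$w{\left(G \right)} = -14$ ($w{\left(G \right)} = 4 + 2 \cdot 1 \left(-11 + 2\right) = 4 + 2 \cdot 1 \left(-9\right) = 4 + 2 \left(-9\right) = 4 - 18 = -14$)
$B = - \frac{40073}{27}$ ($B = \frac{40073}{-17 - 10} = \frac{40073}{-27} = 40073 \left(- \frac{1}{27}\right) = - \frac{40073}{27} \approx -1484.2$)
$t = - \frac{40073}{27} \approx -1484.2$
$\frac{w{\left(-916 \right)}}{t} = - \frac{14}{- \frac{40073}{27}} = \left(-14\right) \left(- \frac{27}{40073}\right) = \frac{378}{40073}$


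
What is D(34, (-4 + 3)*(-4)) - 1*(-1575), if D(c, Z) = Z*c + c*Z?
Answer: 1847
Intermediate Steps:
D(c, Z) = 2*Z*c (D(c, Z) = Z*c + Z*c = 2*Z*c)
D(34, (-4 + 3)*(-4)) - 1*(-1575) = 2*((-4 + 3)*(-4))*34 - 1*(-1575) = 2*(-1*(-4))*34 + 1575 = 2*4*34 + 1575 = 272 + 1575 = 1847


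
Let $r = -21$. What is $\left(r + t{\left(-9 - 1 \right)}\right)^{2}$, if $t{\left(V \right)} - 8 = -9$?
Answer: $484$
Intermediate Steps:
$t{\left(V \right)} = -1$ ($t{\left(V \right)} = 8 - 9 = -1$)
$\left(r + t{\left(-9 - 1 \right)}\right)^{2} = \left(-21 - 1\right)^{2} = \left(-22\right)^{2} = 484$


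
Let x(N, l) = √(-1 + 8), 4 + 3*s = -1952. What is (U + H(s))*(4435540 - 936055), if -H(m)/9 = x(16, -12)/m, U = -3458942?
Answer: -12104515644870 + 31495365*√7/652 ≈ -1.2105e+13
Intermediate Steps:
s = -652 (s = -4/3 + (⅓)*(-1952) = -4/3 - 1952/3 = -652)
x(N, l) = √7
H(m) = -9*√7/m
(U + H(s))*(4435540 - 936055) = (-3458942 - 9*√7/(-652))*(4435540 - 936055) = (-3458942 - 9*√7*(-1/652))*3499485 = (-3458942 + 9*√7/652)*3499485 = -12104515644870 + 31495365*√7/652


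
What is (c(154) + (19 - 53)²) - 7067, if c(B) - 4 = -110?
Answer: -6017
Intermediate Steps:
c(B) = -106 (c(B) = 4 - 110 = -106)
(c(154) + (19 - 53)²) - 7067 = (-106 + (19 - 53)²) - 7067 = (-106 + (-34)²) - 7067 = (-106 + 1156) - 7067 = 1050 - 7067 = -6017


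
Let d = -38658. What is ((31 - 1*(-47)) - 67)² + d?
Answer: -38537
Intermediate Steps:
((31 - 1*(-47)) - 67)² + d = ((31 - 1*(-47)) - 67)² - 38658 = ((31 + 47) - 67)² - 38658 = (78 - 67)² - 38658 = 11² - 38658 = 121 - 38658 = -38537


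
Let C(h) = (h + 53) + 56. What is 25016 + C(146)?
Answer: 25271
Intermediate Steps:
C(h) = 109 + h (C(h) = (53 + h) + 56 = 109 + h)
25016 + C(146) = 25016 + (109 + 146) = 25016 + 255 = 25271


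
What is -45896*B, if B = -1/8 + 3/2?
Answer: -63107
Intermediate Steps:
B = 11/8 (B = -1*⅛ + 3*(½) = -⅛ + 3/2 = 11/8 ≈ 1.3750)
-45896*B = -45896*11/8 = -63107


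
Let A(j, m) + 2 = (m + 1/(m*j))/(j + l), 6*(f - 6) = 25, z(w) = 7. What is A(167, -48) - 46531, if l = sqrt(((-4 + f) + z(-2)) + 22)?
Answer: -5655841931/121544 + 34979*sqrt(1266)/121787088 ≈ -46533.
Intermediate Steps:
f = 61/6 (f = 6 + (1/6)*25 = 6 + 25/6 = 61/6 ≈ 10.167)
l = sqrt(1266)/6 (l = sqrt(((-4 + 61/6) + 7) + 22) = sqrt((37/6 + 7) + 22) = sqrt(79/6 + 22) = sqrt(211/6) = sqrt(1266)/6 ≈ 5.9301)
A(j, m) = -2 + (m + 1/(j*m))/(j + sqrt(1266)/6) (A(j, m) = -2 + (m + 1/(m*j))/(j + sqrt(1266)/6) = -2 + (m + 1/(j*m))/(j + sqrt(1266)/6))
A(167, -48) - 46531 = 2*(3 - 6*(-48)*167**2 + 3*167*(-48)**2 - 1*167*(-48)*sqrt(1266))/(167*(-48)*(sqrt(1266) + 6*167)) - 46531 = 2*(1/167)*(-1/48)*(3 - 6*(-48)*27889 + 3*167*2304 + 8016*sqrt(1266))/(sqrt(1266) + 1002) - 46531 = 2*(1/167)*(-1/48)*(3 + 8032032 + 1154304 + 8016*sqrt(1266))/(1002 + sqrt(1266)) - 46531 = 2*(1/167)*(-1/48)*(9186339 + 8016*sqrt(1266))/(1002 + sqrt(1266)) - 46531 = -(9186339 + 8016*sqrt(1266))/(4008*(1002 + sqrt(1266))) - 46531 = -46531 - (9186339 + 8016*sqrt(1266))/(4008*(1002 + sqrt(1266)))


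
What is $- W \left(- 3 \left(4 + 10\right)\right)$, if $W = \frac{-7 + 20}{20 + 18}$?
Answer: $\frac{273}{19} \approx 14.368$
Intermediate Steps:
$W = \frac{13}{38} \approx 0.34211$
$- W \left(- 3 \left(4 + 10\right)\right) = \left(-1\right) \frac{13}{38} \left(- 3 \left(4 + 10\right)\right) = - \frac{13 \left(\left(-3\right) 14\right)}{38} = \left(- \frac{13}{38}\right) \left(-42\right) = \frac{273}{19}$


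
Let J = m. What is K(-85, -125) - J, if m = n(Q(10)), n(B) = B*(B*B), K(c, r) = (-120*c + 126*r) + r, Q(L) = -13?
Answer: -3478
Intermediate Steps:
K(c, r) = -120*c + 127*r
n(B) = B³ (n(B) = B*B² = B³)
m = -2197 (m = (-13)³ = -2197)
J = -2197
K(-85, -125) - J = (-120*(-85) + 127*(-125)) - 1*(-2197) = (10200 - 15875) + 2197 = -5675 + 2197 = -3478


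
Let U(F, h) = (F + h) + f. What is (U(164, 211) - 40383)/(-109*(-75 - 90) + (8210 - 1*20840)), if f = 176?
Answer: -39832/5355 ≈ -7.4383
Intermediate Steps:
U(F, h) = 176 + F + h (U(F, h) = (F + h) + 176 = 176 + F + h)
(U(164, 211) - 40383)/(-109*(-75 - 90) + (8210 - 1*20840)) = ((176 + 164 + 211) - 40383)/(-109*(-75 - 90) + (8210 - 1*20840)) = (551 - 40383)/(-109*(-165) + (8210 - 20840)) = -39832/(17985 - 12630) = -39832/5355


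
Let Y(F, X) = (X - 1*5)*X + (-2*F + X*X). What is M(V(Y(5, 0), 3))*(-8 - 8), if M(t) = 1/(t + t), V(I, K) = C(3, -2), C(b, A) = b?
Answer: -8/3 ≈ -2.6667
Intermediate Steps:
Y(F, X) = X² - 2*F + X*(-5 + X) (Y(F, X) = (X - 5)*X + (-2*F + X²) = (-5 + X)*X + (X² - 2*F) = X*(-5 + X) + (X² - 2*F) = X² - 2*F + X*(-5 + X))
V(I, K) = 3
M(t) = 1/(2*t)
M(V(Y(5, 0), 3))*(-8 - 8) = ((½)/3)*(-8 - 8) = ((½)*(⅓))*(-16) = (⅙)*(-16) = -8/3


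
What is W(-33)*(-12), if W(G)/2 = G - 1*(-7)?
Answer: 624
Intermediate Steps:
W(G) = 14 + 2*G (W(G) = 2*(G - 1*(-7)) = 2*(G + 7) = 2*(7 + G) = 14 + 2*G)
W(-33)*(-12) = (14 + 2*(-33))*(-12) = (14 - 66)*(-12) = -52*(-12) = 624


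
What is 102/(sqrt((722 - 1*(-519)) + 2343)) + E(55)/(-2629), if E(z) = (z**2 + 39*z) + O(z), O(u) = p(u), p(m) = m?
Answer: -475/239 + 51*sqrt(14)/112 ≈ -0.28366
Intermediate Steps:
O(u) = u
E(z) = z**2 + 40*z (E(z) = (z**2 + 39*z) + z = z**2 + 40*z)
102/(sqrt((722 - 1*(-519)) + 2343)) + E(55)/(-2629) = 102/(sqrt((722 - 1*(-519)) + 2343)) + (55*(40 + 55))/(-2629) = 102/(sqrt((722 + 519) + 2343)) + (55*95)*(-1/2629) = 102/(sqrt(1241 + 2343)) + 5225*(-1/2629) = 102/(sqrt(3584)) - 475/239 = 102/((16*sqrt(14))) - 475/239 = 102*(sqrt(14)/224) - 475/239 = 51*sqrt(14)/112 - 475/239 = -475/239 + 51*sqrt(14)/112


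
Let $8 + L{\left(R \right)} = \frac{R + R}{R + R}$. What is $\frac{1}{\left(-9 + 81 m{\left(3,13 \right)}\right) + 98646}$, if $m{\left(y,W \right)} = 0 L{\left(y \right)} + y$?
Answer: $\frac{1}{98880} \approx 1.0113 \cdot 10^{-5}$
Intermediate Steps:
$L{\left(R \right)} = -7$ ($L{\left(R \right)} = -8 + \frac{R + R}{R + R} = -8 + \frac{2 R}{2 R} = -8 + 2 R \frac{1}{2 R} = -8 + 1 = -7$)
$m{\left(y,W \right)} = y$ ($m{\left(y,W \right)} = 0 \left(-7\right) + y = 0 + y = y$)
$\frac{1}{\left(-9 + 81 m{\left(3,13 \right)}\right) + 98646} = \frac{1}{\left(-9 + 81 \cdot 3\right) + 98646} = \frac{1}{\left(-9 + 243\right) + 98646} = \frac{1}{234 + 98646} = \frac{1}{98880}$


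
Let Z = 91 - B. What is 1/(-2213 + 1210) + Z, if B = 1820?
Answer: -1734188/1003 ≈ -1729.0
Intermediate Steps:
Z = -1729 (Z = 91 - 1*1820 = 91 - 1820 = -1729)
1/(-2213 + 1210) + Z = 1/(-2213 + 1210) - 1729 = 1/(-1003) - 1729 = -1/1003 - 1729 = -1734188/1003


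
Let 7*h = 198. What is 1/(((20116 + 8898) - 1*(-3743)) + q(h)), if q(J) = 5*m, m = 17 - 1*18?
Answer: 1/32752 ≈ 3.0532e-5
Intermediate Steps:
h = 198/7 (h = (⅐)*198 = 198/7 ≈ 28.286)
m = -1 (m = 17 - 18 = -1)
q(J) = -5 (q(J) = 5*(-1) = -5)
1/(((20116 + 8898) - 1*(-3743)) + q(h)) = 1/(((20116 + 8898) - 1*(-3743)) - 5) = 1/((29014 + 3743) - 5) = 1/(32757 - 5) = 1/32752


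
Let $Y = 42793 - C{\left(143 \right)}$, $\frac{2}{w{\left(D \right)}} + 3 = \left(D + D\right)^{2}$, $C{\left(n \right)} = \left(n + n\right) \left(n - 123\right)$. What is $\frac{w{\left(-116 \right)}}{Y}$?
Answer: $\frac{2}{1995305933} \approx 1.0024 \cdot 10^{-9}$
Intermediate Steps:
$C{\left(n \right)} = 2 n \left(-123 + n\right)$
$w{\left(D \right)} = \frac{2}{-3 + 4 D^{2}}$ ($w{\left(D \right)} = \frac{2}{-3 + \left(D + D\right)^{2}} = \frac{2}{-3 + \left(2 D\right)^{2}} = \frac{2}{-3 + 4 D^{2}}$)
$Y = 37073$ ($Y = 42793 - 2 \cdot 143 \left(-123 + 143\right) = 42793 - 2 \cdot 143 \cdot 20 = 42793 - 5720 = 37073$)
$\frac{w{\left(-116 \right)}}{Y} = \frac{2 \frac{1}{-3 + 4 \left(-116\right)^{2}}}{37073} = \frac{2}{-3 + 4 \cdot 13456} \cdot \frac{1}{37073} = \frac{2}{-3 + 53824} \cdot \frac{1}{37073} = \frac{2}{53821} \cdot \frac{1}{37073} = \frac{2}{1995305933}$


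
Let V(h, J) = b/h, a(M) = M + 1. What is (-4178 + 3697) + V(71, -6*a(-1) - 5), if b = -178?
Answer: -34329/71 ≈ -483.51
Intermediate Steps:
a(M) = 1 + M
V(h, J) = -178/h
(-4178 + 3697) + V(71, -6*a(-1) - 5) = (-4178 + 3697) - 178/71 = -481 - 178*1/71 = -481 - 178/71 = -34329/71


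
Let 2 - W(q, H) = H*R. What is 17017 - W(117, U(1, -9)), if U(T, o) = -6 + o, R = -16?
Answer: 17255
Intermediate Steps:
W(q, H) = 2 + 16*H (W(q, H) = 2 - H*(-16) = 2 - (-16)*H = 2 + 16*H)
17017 - W(117, U(1, -9)) = 17017 - (2 + 16*(-6 - 9)) = 17017 - (2 + 16*(-15)) = 17017 - (2 - 240) = 17017 - 1*(-238) = 17017 + 238 = 17255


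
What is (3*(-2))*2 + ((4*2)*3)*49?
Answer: 1164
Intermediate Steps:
(3*(-2))*2 + ((4*2)*3)*49 = -6*2 + (8*3)*49 = -12 + 24*49 = -12 + 1176 = 1164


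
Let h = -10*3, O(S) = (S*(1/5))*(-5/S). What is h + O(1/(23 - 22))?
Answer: -31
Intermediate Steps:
O(S) = -1 (O(S) = (S*(1*(⅕)))*(-5/S) = (S*(⅕))*(-5/S) = (S/5)*(-5/S) = -1)
h = -30
h + O(1/(23 - 22)) = -30 - 1 = -31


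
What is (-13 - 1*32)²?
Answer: 2025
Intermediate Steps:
(-13 - 1*32)² = (-13 - 32)² = (-45)² = 2025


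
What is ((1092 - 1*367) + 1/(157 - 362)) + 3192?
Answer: 802984/205 ≈ 3917.0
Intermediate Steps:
((1092 - 1*367) + 1/(157 - 362)) + 3192 = ((1092 - 367) + 1/(-205)) + 3192 = (725 - 1/205) + 3192 = 148624/205 + 3192 = 802984/205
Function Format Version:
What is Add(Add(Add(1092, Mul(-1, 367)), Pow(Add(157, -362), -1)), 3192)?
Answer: Rational(802984, 205) ≈ 3917.0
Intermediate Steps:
Add(Add(Add(1092, Mul(-1, 367)), Pow(Add(157, -362), -1)), 3192) = Add(Add(Add(1092, -367), Pow(-205, -1)), 3192) = Add(Add(725, Rational(-1, 205)), 3192) = Add(Rational(148624, 205), 3192) = Rational(802984, 205)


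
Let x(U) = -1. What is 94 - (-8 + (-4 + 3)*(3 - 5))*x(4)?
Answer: 88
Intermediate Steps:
94 - (-8 + (-4 + 3)*(3 - 5))*x(4) = 94 - (-8 + (-4 + 3)*(3 - 5))*(-1) = 94 - (-8 - 1*(-2))*(-1) = 94 - (-8 + 2)*(-1) = 94 - (-6)*(-1) = 94 - 1*6 = 94 - 6 = 88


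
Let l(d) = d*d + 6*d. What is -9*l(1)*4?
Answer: -252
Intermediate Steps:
l(d) = d² + 6*d
-9*l(1)*4 = -9*(6 + 1)*4 = -9*7*4 = -63*4 = -252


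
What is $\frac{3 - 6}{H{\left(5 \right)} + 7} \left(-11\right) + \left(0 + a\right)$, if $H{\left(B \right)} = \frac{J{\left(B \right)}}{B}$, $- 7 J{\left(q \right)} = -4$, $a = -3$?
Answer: $\frac{136}{83} \approx 1.6386$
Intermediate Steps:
$J{\left(q \right)} = \frac{4}{7}$ ($J{\left(q \right)} = \left(- \frac{1}{7}\right) \left(-4\right) = \frac{4}{7}$)
$H{\left(B \right)} = \frac{4}{7 B}$
$\frac{3 - 6}{H{\left(5 \right)} + 7} \left(-11\right) + \left(0 + a\right) = \frac{3 - 6}{\frac{4}{7 \cdot 5} + 7} \left(-11\right) + \left(0 - 3\right) = - \frac{3}{\frac{4}{7} \cdot \frac{1}{5} + 7} \left(-11\right) - 3 = - \frac{3}{\frac{4}{35} + 7} \left(-11\right) - 3 = - \frac{3}{\frac{249}{35}} \left(-11\right) - 3 = \left(-3\right) \frac{35}{249} \left(-11\right) - 3 = \left(- \frac{35}{83}\right) \left(-11\right) - 3 = \frac{385}{83} - 3 = \frac{136}{83}$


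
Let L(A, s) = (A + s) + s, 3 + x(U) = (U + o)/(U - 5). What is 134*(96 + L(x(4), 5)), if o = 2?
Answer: 12998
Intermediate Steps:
x(U) = -3 + (2 + U)/(-5 + U) (x(U) = -3 + (U + 2)/(U - 5) = -3 + (2 + U)/(-5 + U))
L(A, s) = A + 2*s
134*(96 + L(x(4), 5)) = 134*(96 + ((17 - 2*4)/(-5 + 4) + 2*5)) = 134*(96 + ((17 - 8)/(-1) + 10)) = 134*(96 + (-1*9 + 10)) = 134*(96 + (-9 + 10)) = 134*(96 + 1) = 134*97 = 12998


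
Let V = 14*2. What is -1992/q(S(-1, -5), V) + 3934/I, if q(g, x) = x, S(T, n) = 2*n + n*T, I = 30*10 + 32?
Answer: -68899/1162 ≈ -59.293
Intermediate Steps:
I = 332 (I = 300 + 32 = 332)
V = 28
S(T, n) = 2*n + T*n
-1992/q(S(-1, -5), V) + 3934/I = -1992/28 + 3934/332 = -1992*1/28 + 3934*(1/332) = -498/7 + 1967/166 = -68899/1162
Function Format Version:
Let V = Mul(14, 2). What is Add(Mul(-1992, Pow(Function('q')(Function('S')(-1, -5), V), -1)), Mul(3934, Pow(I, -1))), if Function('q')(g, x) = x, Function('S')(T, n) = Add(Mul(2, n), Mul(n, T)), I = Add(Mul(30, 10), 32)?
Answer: Rational(-68899, 1162) ≈ -59.293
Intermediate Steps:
I = 332 (I = Add(300, 32) = 332)
V = 28
Function('S')(T, n) = Add(Mul(2, n), Mul(T, n))
Add(Mul(-1992, Pow(Function('q')(Function('S')(-1, -5), V), -1)), Mul(3934, Pow(I, -1))) = Add(Mul(-1992, Pow(28, -1)), Mul(3934, Pow(332, -1))) = Add(Mul(-1992, Rational(1, 28)), Mul(3934, Rational(1, 332))) = Add(Rational(-498, 7), Rational(1967, 166)) = Rational(-68899, 1162)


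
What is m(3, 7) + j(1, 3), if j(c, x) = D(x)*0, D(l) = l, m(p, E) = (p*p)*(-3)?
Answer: -27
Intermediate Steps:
m(p, E) = -3*p**2 (m(p, E) = p**2*(-3) = -3*p**2)
j(c, x) = 0 (j(c, x) = x*0 = 0)
m(3, 7) + j(1, 3) = -3*3**2 + 0 = -3*9 + 0 = -27 + 0 = -27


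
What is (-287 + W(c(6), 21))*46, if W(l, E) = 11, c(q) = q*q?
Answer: -12696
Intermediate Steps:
c(q) = q²
(-287 + W(c(6), 21))*46 = (-287 + 11)*46 = -276*46 = -12696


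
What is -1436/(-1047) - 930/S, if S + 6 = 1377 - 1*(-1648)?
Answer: 3361574/3160893 ≈ 1.0635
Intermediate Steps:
S = 3019 (S = -6 + (1377 - 1*(-1648)) = -6 + (1377 + 1648) = -6 + 3025 = 3019)
-1436/(-1047) - 930/S = -1436/(-1047) - 930/3019 = -1436*(-1/1047) - 930*1/3019 = 1436/1047 - 930/3019 = 3361574/3160893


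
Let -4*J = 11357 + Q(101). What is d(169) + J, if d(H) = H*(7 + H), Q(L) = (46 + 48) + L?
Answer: 26856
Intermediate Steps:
Q(L) = 94 + L
J = -2888 (J = -(11357 + (94 + 101))/4 = -(11357 + 195)/4 = -¼*11552 = -2888)
d(169) + J = 169*(7 + 169) - 2888 = 169*176 - 2888 = 29744 - 2888 = 26856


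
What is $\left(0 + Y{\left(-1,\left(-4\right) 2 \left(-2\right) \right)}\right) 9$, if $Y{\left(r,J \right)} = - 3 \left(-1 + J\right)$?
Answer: $-405$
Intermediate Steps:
$Y{\left(r,J \right)} = 3 - 3 J$
$\left(0 + Y{\left(-1,\left(-4\right) 2 \left(-2\right) \right)}\right) 9 = \left(0 + \left(3 - 3 \left(-4\right) 2 \left(-2\right)\right)\right) 9 = \left(0 + \left(3 - 3 \left(\left(-8\right) \left(-2\right)\right)\right)\right) 9 = \left(0 + \left(3 - 48\right)\right) 9 = \left(0 - 45\right) 9 = \left(-45\right) 9 = -405$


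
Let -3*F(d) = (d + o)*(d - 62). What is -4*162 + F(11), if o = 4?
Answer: -393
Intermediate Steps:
F(d) = -(-62 + d)*(4 + d)/3 (F(d) = -(d + 4)*(d - 62)/3 = -(4 + d)*(-62 + d)/3 = -(-62 + d)*(4 + d)/3)
-4*162 + F(11) = -4*162 + (248/3 - ⅓*11² + (58/3)*11) = -1*648 + (248/3 - ⅓*121 + 638/3) = -648 + (248/3 - 121/3 + 638/3) = -648 + 255 = -393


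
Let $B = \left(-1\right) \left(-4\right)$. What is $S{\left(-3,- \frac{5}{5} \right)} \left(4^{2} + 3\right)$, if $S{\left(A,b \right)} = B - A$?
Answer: $133$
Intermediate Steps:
$B = 4$
$S{\left(A,b \right)} = 4 - A$
$S{\left(-3,- \frac{5}{5} \right)} \left(4^{2} + 3\right) = \left(4 - -3\right) \left(4^{2} + 3\right) = \left(4 + 3\right) \left(16 + 3\right) = 7 \cdot 19 = 133$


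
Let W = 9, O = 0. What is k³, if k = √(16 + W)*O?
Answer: 0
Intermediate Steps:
k = 0 (k = √(16 + 9)*0 = √25*0 = 5*0 = 0)
k³ = 0³ = 0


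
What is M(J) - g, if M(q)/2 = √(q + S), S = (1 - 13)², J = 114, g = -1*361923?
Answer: 361923 + 2*√258 ≈ 3.6196e+5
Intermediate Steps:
g = -361923
S = 144 (S = (-12)² = 144)
M(q) = 2*√(144 + q) (M(q) = 2*√(q + 144) = 2*√(144 + q))
M(J) - g = 2*√(144 + 114) - 1*(-361923) = 2*√258 + 361923 = 361923 + 2*√258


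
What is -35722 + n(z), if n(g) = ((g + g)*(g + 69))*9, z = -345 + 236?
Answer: 42758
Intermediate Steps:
z = -109
n(g) = 18*g*(69 + g) (n(g) = ((2*g)*(69 + g))*9 = (2*g*(69 + g))*9 = 18*g*(69 + g))
-35722 + n(z) = -35722 + 18*(-109)*(69 - 109) = -35722 + 18*(-109)*(-40) = -35722 + 78480 = 42758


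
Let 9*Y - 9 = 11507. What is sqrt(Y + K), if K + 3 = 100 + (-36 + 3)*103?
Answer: I*sqrt(18202)/3 ≈ 44.972*I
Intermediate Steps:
Y = 11516/9 (Y = 1 + (1/9)*11507 = 1 + 11507/9 = 11516/9 ≈ 1279.6)
K = -3302 (K = -3 + (100 + (-36 + 3)*103) = -3 + (100 - 33*103) = -3 + (100 - 3399) = -3 - 3299 = -3302)
sqrt(Y + K) = sqrt(11516/9 - 3302) = sqrt(-18202/9) = I*sqrt(18202)/3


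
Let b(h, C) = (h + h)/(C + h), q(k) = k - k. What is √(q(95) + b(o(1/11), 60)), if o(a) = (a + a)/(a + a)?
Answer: √122/61 ≈ 0.18107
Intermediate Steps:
q(k) = 0
o(a) = 1 (o(a) = (2*a)/((2*a)) = (2*a)*(1/(2*a)) = 1)
b(h, C) = 2*h/(C + h) (b(h, C) = (2*h)/(C + h) = 2*h/(C + h))
√(q(95) + b(o(1/11), 60)) = √(0 + 2*1/(60 + 1)) = √(0 + 2*1/61) = √(0 + 2*1*(1/61)) = √(0 + 2/61) = √(2/61) = √122/61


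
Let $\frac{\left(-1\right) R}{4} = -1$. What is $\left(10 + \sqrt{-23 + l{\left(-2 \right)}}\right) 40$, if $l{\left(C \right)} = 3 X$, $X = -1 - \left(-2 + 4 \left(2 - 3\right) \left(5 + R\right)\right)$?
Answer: $400 + 80 \sqrt{22} \approx 775.23$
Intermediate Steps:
$R = 4$ ($R = \left(-4\right) \left(-1\right) = 4$)
$X = 37$ ($X = -1 - \left(-2 + 4 \left(2 - 3\right) \left(5 + 4\right)\right) = -1 - \left(-2 + 4 \left(\left(-1\right) 9\right)\right) = -1 + \left(\left(-4\right) \left(-9\right) + 2\right) = -1 + \left(36 + 2\right) = -1 + 38 = 37$)
$l{\left(C \right)} = 111$ ($l{\left(C \right)} = 3 \cdot 37 = 111$)
$\left(10 + \sqrt{-23 + l{\left(-2 \right)}}\right) 40 = \left(10 + \sqrt{-23 + 111}\right) 40 = \left(10 + \sqrt{88}\right) 40 = \left(10 + 2 \sqrt{22}\right) 40 = 400 + 80 \sqrt{22}$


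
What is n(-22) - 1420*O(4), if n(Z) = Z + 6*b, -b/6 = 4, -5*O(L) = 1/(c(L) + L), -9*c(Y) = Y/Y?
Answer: -3254/35 ≈ -92.971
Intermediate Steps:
c(Y) = -⅑ (c(Y) = -Y/(9*Y) = -⅑*1 = -⅑)
O(L) = -1/(5*(-⅑ + L))
b = -24 (b = -6*4 = -24)
n(Z) = -144 + Z (n(Z) = Z + 6*(-24) = Z - 144 = -144 + Z)
n(-22) - 1420*O(4) = (-144 - 22) - (-12780)/(-5 + 45*4) = -166 - (-12780)/(-5 + 180) = -166 - (-12780)/175 = -166 - 1420*(-9/175) = -166 + 2556/35 = -3254/35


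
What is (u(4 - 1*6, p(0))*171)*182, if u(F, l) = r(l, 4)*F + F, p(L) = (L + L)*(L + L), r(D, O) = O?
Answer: -311220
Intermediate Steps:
p(L) = 4*L² (p(L) = (2*L)*(2*L) = 4*L²)
u(F, l) = 5*F (u(F, l) = 4*F + F = 5*F)
(u(4 - 1*6, p(0))*171)*182 = ((5*(4 - 1*6))*171)*182 = ((5*(4 - 6))*171)*182 = ((5*(-2))*171)*182 = -10*171*182 = -1710*182 = -311220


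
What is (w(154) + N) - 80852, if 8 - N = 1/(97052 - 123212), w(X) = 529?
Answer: -2101040399/26160 ≈ -80315.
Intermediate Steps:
N = 209281/26160 (N = 8 - 1/(97052 - 123212) = 8 - 1/(-26160) = 8 - 1*(-1/26160) = 8 + 1/26160 = 209281/26160 ≈ 8.0000)
(w(154) + N) - 80852 = (529 + 209281/26160) - 80852 = 14047921/26160 - 80852 = -2101040399/26160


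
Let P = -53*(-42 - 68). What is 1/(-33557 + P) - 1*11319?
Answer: -313841914/27727 ≈ -11319.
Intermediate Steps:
P = 5830 (P = -53*(-110) = 5830)
1/(-33557 + P) - 1*11319 = 1/(-33557 + 5830) - 1*11319 = 1/(-27727) - 11319 = -1/27727 - 11319 = -313841914/27727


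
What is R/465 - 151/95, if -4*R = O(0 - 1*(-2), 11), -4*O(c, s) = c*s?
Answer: -22427/14136 ≈ -1.5865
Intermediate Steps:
O(c, s) = -c*s/4
R = 11/8 (R = -(-1)*(0 - 1*(-2))*11/16 = -(-1)*(0 + 2)*11/16 = -(-1)*2*11/16 = -¼*(-11/2) = 11/8 ≈ 1.3750)
R/465 - 151/95 = (11/8)/465 - 151/95 = (11/8)*(1/465) - 151*1/95 = 11/3720 - 151/95 = -22427/14136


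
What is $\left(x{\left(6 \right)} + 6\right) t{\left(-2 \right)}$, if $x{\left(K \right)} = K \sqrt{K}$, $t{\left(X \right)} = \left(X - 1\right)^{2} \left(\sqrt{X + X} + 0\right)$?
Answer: $108 i \left(1 + \sqrt{6}\right) \approx 372.54 i$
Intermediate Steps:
$t{\left(X \right)} = \sqrt{2} \sqrt{X} \left(-1 + X\right)^{2}$ ($t{\left(X \right)} = \left(-1 + X\right)^{2} \left(\sqrt{2 X} + 0\right) = \left(-1 + X\right)^{2} \left(\sqrt{2} \sqrt{X} + 0\right) = \left(-1 + X\right)^{2} \sqrt{2} \sqrt{X} = \sqrt{2} \sqrt{X} \left(-1 + X\right)^{2}$)
$x{\left(K \right)} = K^{\frac{3}{2}}$
$\left(x{\left(6 \right)} + 6\right) t{\left(-2 \right)} = \left(6^{\frac{3}{2}} + 6\right) \sqrt{2} \sqrt{-2} \left(-1 - 2\right)^{2} = \left(6 \sqrt{6} + 6\right) \sqrt{2} i \sqrt{2} \left(-3\right)^{2} = \left(6 + 6 \sqrt{6}\right) \sqrt{2} i \sqrt{2} \cdot 9 = \left(6 + 6 \sqrt{6}\right) 18 i = 18 i \left(6 + 6 \sqrt{6}\right)$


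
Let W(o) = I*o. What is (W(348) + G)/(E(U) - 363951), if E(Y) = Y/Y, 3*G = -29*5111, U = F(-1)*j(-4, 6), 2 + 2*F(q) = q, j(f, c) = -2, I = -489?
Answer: 4543/7530 ≈ 0.60332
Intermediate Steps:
F(q) = -1 + q/2
W(o) = -489*o
U = 3 (U = (-1 + (1/2)*(-1))*(-2) = (-1 - 1/2)*(-2) = -3/2*(-2) = 3)
G = -148219/3 (G = (-29*5111)/3 = (1/3)*(-148219) = -148219/3 ≈ -49406.)
E(Y) = 1
(W(348) + G)/(E(U) - 363951) = (-489*348 - 148219/3)/(1 - 363951) = (-170172 - 148219/3)/(-363950) = -658735/3*(-1/363950) = 4543/7530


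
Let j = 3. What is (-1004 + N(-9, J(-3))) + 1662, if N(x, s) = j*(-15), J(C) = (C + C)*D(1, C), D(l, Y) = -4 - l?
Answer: 613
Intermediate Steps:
J(C) = -10*C (J(C) = (C + C)*(-4 - 1*1) = (2*C)*(-4 - 1) = (2*C)*(-5) = -10*C)
N(x, s) = -45 (N(x, s) = 3*(-15) = -45)
(-1004 + N(-9, J(-3))) + 1662 = (-1004 - 45) + 1662 = -1049 + 1662 = 613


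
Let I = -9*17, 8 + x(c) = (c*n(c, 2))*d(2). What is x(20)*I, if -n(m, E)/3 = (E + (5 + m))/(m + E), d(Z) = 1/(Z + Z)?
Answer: 88893/22 ≈ 4040.6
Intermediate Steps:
d(Z) = 1/(2*Z)
n(m, E) = -3*(5 + E + m)/(E + m) (n(m, E) = -3*(E + (5 + m))/(m + E) = -3*(5 + E + m)/(E + m))
x(c) = -8 + 3*c*(-7 - c)/(4*(2 + c)) (x(c) = -8 + (c*(3*(-5 - 1*2 - c)/(2 + c)))*((½)/2) = -8 + (c*(3*(-5 - 2 - c)/(2 + c)))*((½)*(½)) = -8 + (c*(3*(-7 - c)/(2 + c)))*(¼) = -8 + (3*c*(-7 - c)/(2 + c))*(¼) = -8 + 3*c*(-7 - c)/(4*(2 + c)))
I = -153
x(20)*I = ((-64 - 53*20 - 3*20²)/(4*(2 + 20)))*(-153) = ((¼)*(-64 - 1060 - 3*400)/22)*(-153) = ((¼)*(1/22)*(-64 - 1060 - 1200))*(-153) = ((¼)*(1/22)*(-2324))*(-153) = -581/22*(-153) = 88893/22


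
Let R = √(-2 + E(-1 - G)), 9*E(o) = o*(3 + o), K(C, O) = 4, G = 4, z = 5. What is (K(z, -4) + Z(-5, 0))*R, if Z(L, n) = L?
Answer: -2*I*√2/3 ≈ -0.94281*I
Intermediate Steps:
E(o) = o*(3 + o)/9 (E(o) = (o*(3 + o))/9 = o*(3 + o)/9)
R = 2*I*√2/3 (R = √(-2 + (-1 - 1*4)*(3 + (-1 - 1*4))/9) = √(-2 + (-1 - 4)*(3 + (-1 - 4))/9) = √(-2 + (⅑)*(-5)*(3 - 5)) = √(-2 + (⅑)*(-5)*(-2)) = √(-2 + 10/9) = √(-8/9) = 2*I*√2/3 ≈ 0.94281*I)
(K(z, -4) + Z(-5, 0))*R = (4 - 5)*(2*I*√2/3) = -2*I*√2/3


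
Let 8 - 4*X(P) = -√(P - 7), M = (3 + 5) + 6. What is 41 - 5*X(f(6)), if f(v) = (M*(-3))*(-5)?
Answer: 31 - 5*√203/4 ≈ 13.190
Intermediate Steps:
M = 14 (M = 8 + 6 = 14)
f(v) = 210 (f(v) = (14*(-3))*(-5) = -42*(-5) = 210)
X(P) = 2 + √(-7 + P)/4 (X(P) = 2 - (-1)*√(P - 7)/4 = 2 - (-1)*√(-7 + P)/4 = 2 + √(-7 + P)/4)
41 - 5*X(f(6)) = 41 - 5*(2 + √(-7 + 210)/4) = 41 - 5*(2 + √203/4) = 41 + (-10 - 5*√203/4) = 31 - 5*√203/4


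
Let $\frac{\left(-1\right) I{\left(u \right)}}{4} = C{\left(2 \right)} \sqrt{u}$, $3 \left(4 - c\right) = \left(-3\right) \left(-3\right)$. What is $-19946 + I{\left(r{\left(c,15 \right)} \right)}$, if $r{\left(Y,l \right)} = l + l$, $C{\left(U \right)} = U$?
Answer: $-19946 - 8 \sqrt{30} \approx -19990.0$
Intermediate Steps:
$c = 1$ ($c = 4 - \frac{\left(-3\right) \left(-3\right)}{3} = 4 - 3 = 1$)
$r{\left(Y,l \right)} = 2 l$
$I{\left(u \right)} = - 8 \sqrt{u}$ ($I{\left(u \right)} = - 4 \cdot 2 \sqrt{u} = - 8 \sqrt{u}$)
$-19946 + I{\left(r{\left(c,15 \right)} \right)} = -19946 - 8 \sqrt{2 \cdot 15} = -19946 - 8 \sqrt{30}$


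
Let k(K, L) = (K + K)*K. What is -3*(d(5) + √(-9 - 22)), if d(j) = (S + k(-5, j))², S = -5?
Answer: -6075 - 3*I*√31 ≈ -6075.0 - 16.703*I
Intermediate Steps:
k(K, L) = 2*K² (k(K, L) = (2*K)*K = 2*K²)
d(j) = 2025 (d(j) = (-5 + 2*(-5)²)² = (-5 + 2*25)² = (-5 + 50)² = 45² = 2025)
-3*(d(5) + √(-9 - 22)) = -3*(2025 + √(-9 - 22)) = -3*(2025 + √(-31)) = -3*(2025 + I*√31) = -6075 - 3*I*√31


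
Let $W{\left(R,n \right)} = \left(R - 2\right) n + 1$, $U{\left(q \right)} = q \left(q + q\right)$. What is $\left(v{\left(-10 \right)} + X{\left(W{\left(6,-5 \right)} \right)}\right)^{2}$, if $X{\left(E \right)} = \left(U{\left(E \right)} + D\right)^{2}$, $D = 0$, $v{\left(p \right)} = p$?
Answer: $271726583076$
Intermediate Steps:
$U{\left(q \right)} = 2 q^{2}$ ($U{\left(q \right)} = q 2 q = 2 q^{2}$)
$W{\left(R,n \right)} = 1 + n \left(-2 + R\right)$ ($W{\left(R,n \right)} = \left(-2 + R\right) n + 1 = n \left(-2 + R\right) + 1 = 1 + n \left(-2 + R\right)$)
$X{\left(E \right)} = 4 E^{4}$ ($X{\left(E \right)} = \left(2 E^{2} + 0\right)^{2} = \left(2 E^{2}\right)^{2} = 4 E^{4}$)
$\left(v{\left(-10 \right)} + X{\left(W{\left(6,-5 \right)} \right)}\right)^{2} = \left(-10 + 4 \left(1 - -10 + 6 \left(-5\right)\right)^{4}\right)^{2} = \left(-10 + 4 \left(1 + 10 - 30\right)^{4}\right)^{2} = \left(-10 + 4 \left(-19\right)^{4}\right)^{2} = \left(-10 + 4 \cdot 130321\right)^{2} = \left(-10 + 521284\right)^{2} = 521274^{2} = 271726583076$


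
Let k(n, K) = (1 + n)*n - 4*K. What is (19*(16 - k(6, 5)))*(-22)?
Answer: 2508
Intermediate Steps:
k(n, K) = -4*K + n*(1 + n) (k(n, K) = n*(1 + n) - 4*K = -4*K + n*(1 + n))
(19*(16 - k(6, 5)))*(-22) = (19*(16 - (6 + 6² - 4*5)))*(-22) = (19*(16 - (6 + 36 - 20)))*(-22) = (19*(16 - 1*22))*(-22) = (19*(16 - 22))*(-22) = (19*(-6))*(-22) = -114*(-22) = 2508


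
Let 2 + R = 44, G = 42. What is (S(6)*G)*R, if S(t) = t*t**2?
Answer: 381024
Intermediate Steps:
S(t) = t**3
R = 42 (R = -2 + 44 = 42)
(S(6)*G)*R = (6**3*42)*42 = (216*42)*42 = 9072*42 = 381024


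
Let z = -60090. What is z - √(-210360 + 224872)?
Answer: -60090 - 4*√907 ≈ -60210.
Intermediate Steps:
z - √(-210360 + 224872) = -60090 - √(-210360 + 224872) = -60090 - √14512 = -60090 - 4*√907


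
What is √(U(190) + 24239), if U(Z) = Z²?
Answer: √60339 ≈ 245.64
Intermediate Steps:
√(U(190) + 24239) = √(190² + 24239) = √(36100 + 24239) = √60339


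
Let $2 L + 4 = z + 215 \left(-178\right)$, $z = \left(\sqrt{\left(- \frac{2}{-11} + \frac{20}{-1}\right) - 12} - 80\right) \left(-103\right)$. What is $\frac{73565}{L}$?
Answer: $- \frac{24303963310}{4963082933} + \frac{37885975 i \sqrt{154}}{4963082933} \approx -4.8969 + 0.09473 i$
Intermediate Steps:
$z = 8240 - \frac{515 i \sqrt{154}}{11}$ ($z = \left(\sqrt{\left(\left(-2\right) \left(- \frac{1}{11}\right) + 20 \left(-1\right)\right) - 12} - 80\right) \left(-103\right) = \left(\sqrt{\left(\frac{2}{11} - 20\right) - 12} - 80\right) \left(-103\right) = \left(\sqrt{- \frac{218}{11} - 12} - 80\right) \left(-103\right) = \left(\sqrt{- \frac{350}{11}} - 80\right) \left(-103\right) = \left(\frac{5 i \sqrt{154}}{11} - 80\right) \left(-103\right) = \left(-80 + \frac{5 i \sqrt{154}}{11}\right) \left(-103\right) = 8240 - \frac{515 i \sqrt{154}}{11} \approx 8240.0 - 581.0 i$)
$L = -15017 - \frac{515 i \sqrt{154}}{22}$ ($L = -2 + \frac{\left(8240 - \frac{515 i \sqrt{154}}{11}\right) + 215 \left(-178\right)}{2} = -2 + \frac{\left(8240 - \frac{515 i \sqrt{154}}{11}\right) - 38270}{2} = -2 + \frac{-30030 - \frac{515 i \sqrt{154}}{11}}{2} = -2 - \left(15015 + \frac{515 i \sqrt{154}}{22}\right) = -15017 - \frac{515 i \sqrt{154}}{22} \approx -15017.0 - 290.5 i$)
$\frac{73565}{L} = \frac{73565}{-15017 - \frac{515 i \sqrt{154}}{22}}$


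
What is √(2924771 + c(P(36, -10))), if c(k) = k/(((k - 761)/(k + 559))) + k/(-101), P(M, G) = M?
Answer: √627286845011195/14645 ≈ 1710.2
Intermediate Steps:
c(k) = -k/101 + k*(559 + k)/(-761 + k) (c(k) = k/(((-761 + k)/(559 + k))) + k*(-1/101) = k/(((-761 + k)/(559 + k))) - k/101 = k*((559 + k)/(-761 + k)) - k/101 = k*(559 + k)/(-761 + k) - k/101 = -k/101 + k*(559 + k)/(-761 + k))
√(2924771 + c(P(36, -10))) = √(2924771 + (20/101)*36*(2861 + 5*36)/(-761 + 36)) = √(2924771 + (20/101)*36*(2861 + 180)/(-725)) = √(2924771 + (20/101)*36*(-1/725)*3041) = √(2924771 - 437904/14645) = √(42832833391/14645) = √627286845011195/14645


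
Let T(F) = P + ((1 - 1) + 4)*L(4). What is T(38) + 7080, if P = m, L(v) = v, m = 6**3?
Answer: 7312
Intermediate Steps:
m = 216
P = 216
T(F) = 232 (T(F) = 216 + ((1 - 1) + 4)*4 = 216 + (0 + 4)*4 = 216 + 4*4 = 216 + 16 = 232)
T(38) + 7080 = 232 + 7080 = 7312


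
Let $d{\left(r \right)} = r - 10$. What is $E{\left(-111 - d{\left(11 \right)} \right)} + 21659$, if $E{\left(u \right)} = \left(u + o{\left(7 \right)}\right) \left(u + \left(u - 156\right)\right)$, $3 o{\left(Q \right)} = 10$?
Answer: $\frac{188857}{3} \approx 62952.0$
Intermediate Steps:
$d{\left(r \right)} = -10 + r$
$o{\left(Q \right)} = \frac{10}{3}$ ($o{\left(Q \right)} = \frac{1}{3} \cdot 10 = \frac{10}{3}$)
$E{\left(u \right)} = \left(-156 + 2 u\right) \left(\frac{10}{3} + u\right)$ ($E{\left(u \right)} = \left(u + \frac{10}{3}\right) \left(u + \left(u - 156\right)\right) = \left(\frac{10}{3} + u\right) \left(u + \left(-156 + u\right)\right) = \left(\frac{10}{3} + u\right) \left(-156 + 2 u\right) = \left(-156 + 2 u\right) \left(\frac{10}{3} + u\right)$)
$E{\left(-111 - d{\left(11 \right)} \right)} + 21659 = \left(-520 + 2 \left(-111 - \left(-10 + 11\right)\right)^{2} - \frac{448 \left(-111 - \left(-10 + 11\right)\right)}{3}\right) + 21659 = \left(-520 + 2 \left(-111 - 1\right)^{2} - \frac{448 \left(-111 - 1\right)}{3}\right) + 21659 = \left(-520 + 2 \left(-112\right)^{2} - - \frac{50176}{3}\right) + 21659 = \left(-520 + 2 \cdot 12544 + \frac{50176}{3}\right) + 21659 = \left(-520 + 25088 + \frac{50176}{3}\right) + 21659 = \frac{123880}{3} + 21659 = \frac{188857}{3}$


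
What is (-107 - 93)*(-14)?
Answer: 2800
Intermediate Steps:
(-107 - 93)*(-14) = -200*(-14) = 2800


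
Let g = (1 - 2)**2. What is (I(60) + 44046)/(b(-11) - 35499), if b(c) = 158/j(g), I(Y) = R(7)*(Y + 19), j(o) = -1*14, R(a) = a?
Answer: -312193/248572 ≈ -1.2559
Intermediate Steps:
g = 1 (g = (-1)**2 = 1)
j(o) = -14
I(Y) = 133 + 7*Y (I(Y) = 7*(Y + 19) = 7*(19 + Y) = 133 + 7*Y)
b(c) = -79/7 (b(c) = 158/(-14) = 158*(-1/14) = -79/7)
(I(60) + 44046)/(b(-11) - 35499) = ((133 + 7*60) + 44046)/(-79/7 - 35499) = ((133 + 420) + 44046)/(-248572/7) = (553 + 44046)*(-7/248572) = 44599*(-7/248572) = -312193/248572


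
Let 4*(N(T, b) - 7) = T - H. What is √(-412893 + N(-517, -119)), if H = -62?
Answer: I*√1651999/2 ≈ 642.65*I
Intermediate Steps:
N(T, b) = 45/2 + T/4 (N(T, b) = 7 + (T - 1*(-62))/4 = 7 + (T + 62)/4 = 7 + (62 + T)/4 = 7 + (31/2 + T/4) = 45/2 + T/4)
√(-412893 + N(-517, -119)) = √(-412893 + (45/2 + (¼)*(-517))) = √(-412893 + (45/2 - 517/4)) = √(-412893 - 427/4) = √(-1651999/4) = I*√1651999/2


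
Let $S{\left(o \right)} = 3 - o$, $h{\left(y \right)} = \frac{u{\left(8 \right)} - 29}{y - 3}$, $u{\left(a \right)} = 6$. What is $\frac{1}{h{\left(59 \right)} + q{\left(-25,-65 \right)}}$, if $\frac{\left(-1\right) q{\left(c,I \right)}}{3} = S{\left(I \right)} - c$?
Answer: $- \frac{56}{15647} \approx -0.003579$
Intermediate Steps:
$h{\left(y \right)} = - \frac{23}{-3 + y}$ ($h{\left(y \right)} = \frac{6 - 29}{y - 3} = - \frac{23}{-3 + y}$)
$q{\left(c,I \right)} = -9 + 3 I + 3 c$ ($q{\left(c,I \right)} = - 3 \left(\left(3 - I\right) - c\right) = - 3 \left(3 - I - c\right) = -9 + 3 I + 3 c$)
$\frac{1}{h{\left(59 \right)} + q{\left(-25,-65 \right)}} = \frac{1}{- \frac{23}{-3 + 59} + \left(-9 + 3 \left(-65\right) + 3 \left(-25\right)\right)} = \frac{1}{- \frac{23}{56} - 279} = \frac{1}{- \frac{15647}{56}} = - \frac{56}{15647}$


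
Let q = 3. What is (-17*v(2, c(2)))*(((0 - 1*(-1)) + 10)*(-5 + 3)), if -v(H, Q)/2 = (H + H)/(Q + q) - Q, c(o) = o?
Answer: 4488/5 ≈ 897.60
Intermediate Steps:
v(H, Q) = 2*Q - 4*H/(3 + Q) (v(H, Q) = -2*((H + H)/(Q + 3) - Q) = -2*((2*H)/(3 + Q) - Q) = -2*(2*H/(3 + Q) - Q) = -2*(-Q + 2*H/(3 + Q)) = 2*Q - 4*H/(3 + Q))
(-17*v(2, c(2)))*(((0 - 1*(-1)) + 10)*(-5 + 3)) = (-34*(2² - 2*2 + 3*2)/(3 + 2))*(((0 - 1*(-1)) + 10)*(-5 + 3)) = (-34*(4 - 4 + 6)/5)*(((0 + 1) + 10)*(-2)) = (-34*6/5)*((1 + 10)*(-2)) = (-17*12/5)*(11*(-2)) = -204/5*(-22) = 4488/5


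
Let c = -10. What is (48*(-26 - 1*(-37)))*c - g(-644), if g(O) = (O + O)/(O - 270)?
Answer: -2413604/457 ≈ -5281.4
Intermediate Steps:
g(O) = 2*O/(-270 + O) (g(O) = (2*O)/(-270 + O) = 2*O/(-270 + O))
(48*(-26 - 1*(-37)))*c - g(-644) = (48*(-26 - 1*(-37)))*(-10) - 2*(-644)/(-270 - 644) = (48*(-26 + 37))*(-10) - 2*(-644)/(-914) = (48*11)*(-10) - 2*(-644)*(-1)/914 = 528*(-10) - 1*644/457 = -5280 - 644/457 = -2413604/457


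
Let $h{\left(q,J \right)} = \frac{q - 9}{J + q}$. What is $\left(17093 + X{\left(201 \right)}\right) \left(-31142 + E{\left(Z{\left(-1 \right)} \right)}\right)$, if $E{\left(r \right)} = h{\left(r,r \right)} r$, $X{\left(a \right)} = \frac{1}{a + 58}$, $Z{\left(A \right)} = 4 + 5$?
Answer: $- \frac{137868374496}{259} \approx -5.3231 \cdot 10^{8}$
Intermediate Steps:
$h{\left(q,J \right)} = \frac{-9 + q}{J + q}$
$Z{\left(A \right)} = 9$
$X{\left(a \right)} = \frac{1}{58 + a}$
$E{\left(r \right)} = - \frac{9}{2} + \frac{r}{2}$ ($E{\left(r \right)} = \frac{-9 + r}{r + r} r = \frac{-9 + r}{2 r} r = - \frac{9}{2} + \frac{r}{2}$)
$\left(17093 + X{\left(201 \right)}\right) \left(-31142 + E{\left(Z{\left(-1 \right)} \right)}\right) = \left(17093 + \frac{1}{58 + 201}\right) \left(-31142 + \left(- \frac{9}{2} + \frac{1}{2} \cdot 9\right)\right) = \left(17093 + \frac{1}{259}\right) \left(-31142 + \left(- \frac{9}{2} + \frac{9}{2}\right)\right) = \left(17093 + \frac{1}{259}\right) \left(-31142 + 0\right) = \frac{4427088}{259} \left(-31142\right) = - \frac{137868374496}{259}$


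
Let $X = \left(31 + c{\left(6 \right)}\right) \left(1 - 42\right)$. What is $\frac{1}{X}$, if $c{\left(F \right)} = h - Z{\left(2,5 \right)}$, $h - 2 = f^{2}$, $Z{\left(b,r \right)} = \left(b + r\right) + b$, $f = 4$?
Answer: $- \frac{1}{1640} \approx -0.00060976$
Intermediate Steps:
$Z{\left(b,r \right)} = r + 2 b$
$h = 18$ ($h = 2 + 4^{2} = 2 + 16 = 18$)
$c{\left(F \right)} = 9$ ($c{\left(F \right)} = 18 - \left(5 + 2 \cdot 2\right) = 18 - \left(5 + 4\right) = 18 - 9 = 9$)
$X = -1640$ ($X = \left(31 + 9\right) \left(1 - 42\right) = 40 \left(-41\right) = -1640$)
$\frac{1}{X} = \frac{1}{-1640} = - \frac{1}{1640}$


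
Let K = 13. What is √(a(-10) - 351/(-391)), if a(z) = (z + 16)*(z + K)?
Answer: 3*√321011/391 ≈ 4.3471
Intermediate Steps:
a(z) = (13 + z)*(16 + z) (a(z) = (z + 16)*(z + 13) = (16 + z)*(13 + z) = (13 + z)*(16 + z))
√(a(-10) - 351/(-391)) = √((208 + (-10)² + 29*(-10)) - 351/(-391)) = √((208 + 100 - 290) - 351*(-1/391)) = √(18 + 351/391) = √(7389/391) = 3*√321011/391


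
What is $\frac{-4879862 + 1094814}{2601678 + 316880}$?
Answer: $- \frac{1892524}{1459279} \approx -1.2969$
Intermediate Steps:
$\frac{-4879862 + 1094814}{2601678 + 316880} = - \frac{3785048}{2918558} = \left(-3785048\right) \frac{1}{2918558} = - \frac{1892524}{1459279}$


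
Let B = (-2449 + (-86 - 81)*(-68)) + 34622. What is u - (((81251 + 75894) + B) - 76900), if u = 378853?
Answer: 255079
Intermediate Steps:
B = 43529 (B = (-2449 - 167*(-68)) + 34622 = (-2449 + 11356) + 34622 = 8907 + 34622 = 43529)
u - (((81251 + 75894) + B) - 76900) = 378853 - (((81251 + 75894) + 43529) - 76900) = 378853 - ((157145 + 43529) - 76900) = 378853 - (200674 - 76900) = 378853 - 1*123774 = 378853 - 123774 = 255079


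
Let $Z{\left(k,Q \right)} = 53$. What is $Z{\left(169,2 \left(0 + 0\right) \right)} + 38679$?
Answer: $38732$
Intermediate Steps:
$Z{\left(169,2 \left(0 + 0\right) \right)} + 38679 = 53 + 38679 = 38732$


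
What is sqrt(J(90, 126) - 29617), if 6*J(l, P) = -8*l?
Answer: I*sqrt(29737) ≈ 172.44*I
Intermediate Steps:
J(l, P) = -4*l/3 (J(l, P) = (-8*l)/6 = -4*l/3)
sqrt(J(90, 126) - 29617) = sqrt(-4/3*90 - 29617) = sqrt(-120 - 29617) = sqrt(-29737) = I*sqrt(29737)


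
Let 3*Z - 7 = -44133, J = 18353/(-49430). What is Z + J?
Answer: -2181203239/148290 ≈ -14709.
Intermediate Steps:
J = -18353/49430 (J = 18353*(-1/49430) = -18353/49430 ≈ -0.37129)
Z = -44126/3 (Z = 7/3 + (⅓)*(-44133) = 7/3 - 14711 = -44126/3 ≈ -14709.)
Z + J = -44126/3 - 18353/49430 = -2181203239/148290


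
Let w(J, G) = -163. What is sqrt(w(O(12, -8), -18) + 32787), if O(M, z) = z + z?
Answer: 4*sqrt(2039) ≈ 180.62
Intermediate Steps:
O(M, z) = 2*z
sqrt(w(O(12, -8), -18) + 32787) = sqrt(-163 + 32787) = sqrt(32624) = 4*sqrt(2039)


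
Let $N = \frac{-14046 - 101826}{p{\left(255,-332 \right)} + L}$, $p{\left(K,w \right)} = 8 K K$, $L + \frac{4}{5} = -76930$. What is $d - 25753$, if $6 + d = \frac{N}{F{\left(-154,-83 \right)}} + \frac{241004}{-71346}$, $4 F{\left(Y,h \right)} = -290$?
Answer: $- \frac{894987857490709}{34740115377} \approx -25762.0$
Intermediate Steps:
$L = - \frac{384654}{5}$ ($L = - \frac{4}{5} - 76930 = - \frac{384654}{5} \approx -76931.0$)
$p{\left(K,w \right)} = 8 K^{2}$
$F{\left(Y,h \right)} = - \frac{145}{2}$ ($F{\left(Y,h \right)} = \frac{1}{4} \left(-290\right) = - \frac{145}{2}$)
$N = - \frac{96560}{369391}$ ($N = \frac{-14046 - 101826}{8 \cdot 255^{2} - \frac{384654}{5}} = - \frac{115872}{8 \cdot 65025 - \frac{384654}{5}} = - \frac{115872}{520200 - \frac{384654}{5}} = - \frac{115872}{\frac{2216346}{5}} = \left(-115872\right) \frac{5}{2216346} = - \frac{96560}{369391} \approx -0.2614$)
$d = - \frac{325666186828}{34740115377}$ ($d = -6 + \left(- \frac{96560}{369391 \left(- \frac{145}{2}\right)} + \frac{241004}{-71346}\right) = -6 + \left(\left(- \frac{96560}{369391}\right) \left(- \frac{2}{145}\right) + 241004 \left(- \frac{1}{71346}\right)\right) = -6 + \left(\frac{38624}{10712339} - \frac{120502}{35673}\right) = -6 - \frac{117225494566}{34740115377} = - \frac{325666186828}{34740115377} \approx -9.3744$)
$d - 25753 = - \frac{325666186828}{34740115377} - 25753 = - \frac{894987857490709}{34740115377}$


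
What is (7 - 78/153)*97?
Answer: 32107/51 ≈ 629.55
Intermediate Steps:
(7 - 78/153)*97 = (7 - 78*1/153)*97 = (7 - 26/51)*97 = (331/51)*97 = 32107/51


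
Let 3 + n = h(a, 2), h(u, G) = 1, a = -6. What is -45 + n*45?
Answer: -135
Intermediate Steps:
n = -2 (n = -3 + 1 = -2)
-45 + n*45 = -45 - 2*45 = -45 - 90 = -135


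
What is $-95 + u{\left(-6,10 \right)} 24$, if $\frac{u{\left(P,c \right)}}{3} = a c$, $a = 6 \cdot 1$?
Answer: $4225$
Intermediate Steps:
$a = 6$
$u{\left(P,c \right)} = 18 c$ ($u{\left(P,c \right)} = 3 \cdot 6 c = 18 c$)
$-95 + u{\left(-6,10 \right)} 24 = -95 + 18 \cdot 10 \cdot 24 = -95 + 180 \cdot 24 = -95 + 4320 = 4225$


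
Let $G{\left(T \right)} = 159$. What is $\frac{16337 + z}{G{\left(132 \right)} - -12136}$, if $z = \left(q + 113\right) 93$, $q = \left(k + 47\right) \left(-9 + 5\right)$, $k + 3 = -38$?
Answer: $\frac{24614}{12295} \approx 2.002$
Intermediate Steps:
$k = -41$ ($k = -3 - 38 = -41$)
$q = -24$ ($q = \left(-41 + 47\right) \left(-9 + 5\right) = 6 \left(-4\right) = -24$)
$z = 8277$ ($z = \left(-24 + 113\right) 93 = 89 \cdot 93 = 8277$)
$\frac{16337 + z}{G{\left(132 \right)} - -12136} = \frac{16337 + 8277}{159 - -12136} = \frac{24614}{159 + 12136} = \frac{24614}{12295}$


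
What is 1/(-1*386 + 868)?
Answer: 1/482 ≈ 0.0020747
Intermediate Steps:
1/(-1*386 + 868) = 1/(-386 + 868) = 1/482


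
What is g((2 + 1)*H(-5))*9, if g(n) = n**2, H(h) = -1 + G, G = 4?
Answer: 729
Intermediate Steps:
H(h) = 3 (H(h) = -1 + 4 = 3)
g((2 + 1)*H(-5))*9 = ((2 + 1)*3)**2*9 = (3*3)**2*9 = 9**2*9 = 81*9 = 729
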